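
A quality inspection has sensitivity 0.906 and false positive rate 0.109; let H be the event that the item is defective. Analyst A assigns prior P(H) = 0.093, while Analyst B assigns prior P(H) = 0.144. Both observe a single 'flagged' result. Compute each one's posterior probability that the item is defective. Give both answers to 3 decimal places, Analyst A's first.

Analyst A: 0.460; Analyst B: 0.583

P('+'|H) = 0.906, P('+'|¬H) = 0.109.
Analyst A: numerator 0.906·0.093 = 0.084258; evidence = 0.084258+0.109·0.907 = 0.18312; posterior = 0.460.
Analyst B: numerator 0.906·0.144 = 0.13046; evidence = 0.13046+0.109·0.856 = 0.22377; posterior = 0.583.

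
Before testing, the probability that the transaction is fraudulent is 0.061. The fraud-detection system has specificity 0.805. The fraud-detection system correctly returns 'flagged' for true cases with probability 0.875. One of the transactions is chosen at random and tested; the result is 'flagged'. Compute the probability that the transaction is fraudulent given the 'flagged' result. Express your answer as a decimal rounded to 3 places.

Write H for 'the transaction is fraudulent'. Prior odds H:¬H = 0.061/0.939 = 0.064963. For the 'flagged' outcome, the likelihood ratio is 0.875/0.195 = 4.4872.
Posterior odds = 0.064963 × 4.4872 = 0.29150, so P(H|E) = 0.29150/(1+0.29150) = 0.226.

P(H | E) ≈ 0.226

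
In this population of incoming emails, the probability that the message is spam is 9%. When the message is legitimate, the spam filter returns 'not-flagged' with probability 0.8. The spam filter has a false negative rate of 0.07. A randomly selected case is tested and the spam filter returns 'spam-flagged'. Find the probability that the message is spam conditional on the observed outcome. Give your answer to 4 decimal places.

P(H | E) ≈ 0.3150

Write H for 'the message is spam'. Prior odds H:¬H = 0.09/0.91 = 0.098901. For the 'spam-flagged' outcome, the likelihood ratio is 0.93/0.2 = 4.6500.
Posterior odds = 0.098901 × 4.6500 = 0.45989, so P(H|E) = 0.45989/(1+0.45989) = 0.3150.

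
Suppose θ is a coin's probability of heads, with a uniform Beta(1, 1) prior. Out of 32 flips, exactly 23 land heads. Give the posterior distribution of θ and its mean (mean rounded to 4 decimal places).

Posterior: Beta(24, 10); mean ≈ 0.7059

Observing 23 successes and 9 failures updates Beta(1, 1) by adding the success and failure counts to the two shape parameters: α = 1+23 = 24, β = 1+9 = 10.
Posterior mean = α/(α+β) = 24/34 = 0.7059.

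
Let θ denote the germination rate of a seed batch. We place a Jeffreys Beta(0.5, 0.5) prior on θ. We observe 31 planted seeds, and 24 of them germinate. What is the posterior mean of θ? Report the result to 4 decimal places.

Observing 24 successes and 7 failures updates Beta(0.5, 0.5) by adding the success and failure counts to the two shape parameters: α = 0.5+24 = 24.5, β = 0.5+7 = 7.5.
Posterior mean = α/(α+β) = 24.5/32 = 0.7656.

Posterior mean ≈ 0.7656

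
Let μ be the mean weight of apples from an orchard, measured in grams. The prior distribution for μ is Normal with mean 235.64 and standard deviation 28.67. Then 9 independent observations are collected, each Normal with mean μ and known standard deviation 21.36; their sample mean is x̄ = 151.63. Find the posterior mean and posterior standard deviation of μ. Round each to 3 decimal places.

Prior precision 1/τ₀² = 1/28.67² = 0.00121659; data precision n/σ² = 9/21.36² = 0.0197260.
Posterior precision = 0.00121659 + 0.0197260 = 0.0209426, giving posterior SD = 1/√0.0209426 = 6.910.
Posterior mean = (0.00121659·235.64 + 0.0197260·151.63) / 0.0209426 = 156.510.

Posterior mean ≈ 156.510; posterior SD ≈ 6.910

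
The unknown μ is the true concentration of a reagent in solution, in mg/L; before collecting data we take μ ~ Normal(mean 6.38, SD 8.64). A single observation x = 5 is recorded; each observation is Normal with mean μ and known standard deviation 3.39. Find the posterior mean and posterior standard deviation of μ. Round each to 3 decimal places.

With known σ, the Normal prior is conjugate. Weight on the data is w = (n/σ²)/(n/σ² + 1/τ₀²) = 0.0870163/(0.0870163+0.0133959) = 0.86659.
Posterior mean = w·x̄ + (1−w)·μ₀ = 0.86659·5 + 0.13341·6.38 = 5.184. Posterior variance = 1/(0.0870163+0.0133959) = 9.95895, so SD = 3.156.

Posterior mean ≈ 5.184; posterior SD ≈ 3.156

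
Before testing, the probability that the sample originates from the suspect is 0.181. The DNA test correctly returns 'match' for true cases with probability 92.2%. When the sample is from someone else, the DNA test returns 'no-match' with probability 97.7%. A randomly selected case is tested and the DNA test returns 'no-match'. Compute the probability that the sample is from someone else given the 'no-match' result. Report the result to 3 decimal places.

Let H be the event that the sample originates from the suspect. P(H) = 0.181, so P(¬H) = 0.819. With E the 'no-match' result, P(E|H) = 0.078 and P(E|¬H) = 0.977.
P(E) = 0.078·0.181 + 0.977·0.819 = 0.014118 + 0.80016 = 0.81428.
By Bayes' theorem, P(H|E) = 0.014118 / 0.81428 = 0.017. Hence P(¬H|E) = 1 − 0.017 = 0.983.

P(¬H | E) ≈ 0.983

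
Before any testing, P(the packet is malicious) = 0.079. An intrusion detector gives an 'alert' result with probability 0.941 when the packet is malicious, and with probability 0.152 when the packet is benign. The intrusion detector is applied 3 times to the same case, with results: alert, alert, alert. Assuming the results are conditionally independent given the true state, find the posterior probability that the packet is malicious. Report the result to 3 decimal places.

Let H be the event that the packet is malicious; start with P(H) = 0.079. P('alert'|H) = 0.941, P('alert'|¬H) = 0.152.
Update on result 1 ('alert'): P(H) ← 0.941·0.0790 / (0.941·0.0790 + 0.152·0.9210) = 0.074339/0.21433 = 0.3468.
Update on result 2 ('alert'): P(H) ← 0.941·0.3468 / (0.941·0.3468 + 0.152·0.6532) = 0.32638/0.42566 = 0.7668.
Update on result 3 ('alert'): P(H) ← 0.941·0.7668 / (0.941·0.7668 + 0.152·0.2332) = 0.72152/0.75697 = 0.9532.

Posterior P(H) ≈ 0.953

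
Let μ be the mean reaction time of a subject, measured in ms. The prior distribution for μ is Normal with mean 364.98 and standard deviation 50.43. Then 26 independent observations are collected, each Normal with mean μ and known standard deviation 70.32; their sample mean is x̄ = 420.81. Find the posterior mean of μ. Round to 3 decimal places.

With known σ, the Normal prior is conjugate. Weight on the data is w = (n/σ²)/(n/σ² + 1/τ₀²) = 0.00525794/(0.00525794+0.00039321) = 0.93042.
Posterior mean = w·x̄ + (1−w)·μ₀ = 0.93042·420.81 + 0.069580·364.98 = 416.925.

Posterior mean ≈ 416.925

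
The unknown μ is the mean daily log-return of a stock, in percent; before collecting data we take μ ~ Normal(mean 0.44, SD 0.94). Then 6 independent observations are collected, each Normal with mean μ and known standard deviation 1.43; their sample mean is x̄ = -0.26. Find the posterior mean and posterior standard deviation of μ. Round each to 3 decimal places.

Posterior mean ≈ -0.065; posterior SD ≈ 0.496

With known σ, the Normal prior is conjugate. Weight on the data is w = (n/σ²)/(n/σ² + 1/τ₀²) = 2.93413/(2.93413+1.13173) = 0.72165.
Posterior mean = w·x̄ + (1−w)·μ₀ = 0.72165·-0.26 + 0.27835·0.44 = -0.065. Posterior variance = 1/(2.93413+1.13173) = 0.245950, so SD = 0.496.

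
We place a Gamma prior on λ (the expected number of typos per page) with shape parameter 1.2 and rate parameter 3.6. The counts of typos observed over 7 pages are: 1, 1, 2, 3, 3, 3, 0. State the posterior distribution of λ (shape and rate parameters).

Total count ∑xᵢ = 13 over n = 7 pages.
Gamma is conjugate to the Poisson likelihood: posterior is Gamma(shape = 1.2+13 = 14.2, rate = 3.6+7 = 10.6).

Posterior: Gamma(shape=14.2, rate=10.6)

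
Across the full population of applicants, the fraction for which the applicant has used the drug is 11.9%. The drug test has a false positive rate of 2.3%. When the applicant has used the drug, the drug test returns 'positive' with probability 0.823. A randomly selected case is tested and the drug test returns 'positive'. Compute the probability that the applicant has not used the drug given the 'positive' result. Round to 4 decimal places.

Write H for 'the applicant has used the drug'. Prior odds H:¬H = 0.119/0.881 = 0.13507. For the 'positive' outcome, the likelihood ratio is 0.823/0.023 = 35.783.
Posterior odds = 0.13507 × 35.783 = 4.8333, so P(H|E) = 4.8333/(1+4.8333) = 0.8286. Then P(¬H|E) = 1 − 0.8286 = 0.1714.

P(¬H | E) ≈ 0.1714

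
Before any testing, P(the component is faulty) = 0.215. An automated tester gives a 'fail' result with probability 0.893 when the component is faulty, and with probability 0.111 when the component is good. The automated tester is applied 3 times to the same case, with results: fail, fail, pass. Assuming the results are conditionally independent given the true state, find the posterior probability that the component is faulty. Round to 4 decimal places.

Posterior P(H) ≈ 0.6809

Let H be the event that the component is faulty; start with P(H) = 0.215. P('fail'|H) = 0.893, P('fail'|¬H) = 0.111.
Update on result 1 ('fail'): P(H) ← 0.893·0.2150 / (0.893·0.2150 + 0.111·0.7850) = 0.19199/0.27913 = 0.6878.
Update on result 2 ('fail'): P(H) ← 0.893·0.6878 / (0.893·0.6878 + 0.111·0.3122) = 0.61424/0.64889 = 0.9466.
Update on result 3 ('pass'): P(H) ← 0.107·0.9466 / (0.107·0.9466 + 0.889·0.0534) = 0.10129/0.14876 = 0.6809.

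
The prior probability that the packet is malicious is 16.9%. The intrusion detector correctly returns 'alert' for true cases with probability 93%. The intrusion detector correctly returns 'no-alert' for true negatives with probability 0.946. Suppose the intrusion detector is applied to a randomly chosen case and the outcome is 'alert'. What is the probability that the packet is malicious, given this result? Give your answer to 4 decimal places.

P(H | E) ≈ 0.7779

Let H be the event that the packet is malicious. P(H) = 0.169, so P(¬H) = 0.831. With E the 'alert' result, P(E|H) = 0.93 and P(E|¬H) = 0.054.
P(E) = 0.93·0.169 + 0.054·0.831 = 0.15717 + 0.044874 = 0.20204.
By Bayes' theorem, P(H|E) = 0.15717 / 0.20204 = 0.7779.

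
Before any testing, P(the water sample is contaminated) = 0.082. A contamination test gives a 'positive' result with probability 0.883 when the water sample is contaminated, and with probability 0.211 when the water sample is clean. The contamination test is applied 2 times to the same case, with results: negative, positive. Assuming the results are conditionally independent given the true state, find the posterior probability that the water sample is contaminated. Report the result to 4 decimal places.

Posterior P(H) ≈ 0.0525

Let H be the event that the water sample is contaminated; start with P(H) = 0.082. P('positive'|H) = 0.883, P('positive'|¬H) = 0.211.
Update on result 1 ('negative'): P(H) ← 0.117·0.0820 / (0.117·0.0820 + 0.789·0.9180) = 0.0095940/0.73390 = 0.0131.
Update on result 2 ('positive'): P(H) ← 0.883·0.0131 / (0.883·0.0131 + 0.211·0.9869) = 0.011543/0.21978 = 0.0525.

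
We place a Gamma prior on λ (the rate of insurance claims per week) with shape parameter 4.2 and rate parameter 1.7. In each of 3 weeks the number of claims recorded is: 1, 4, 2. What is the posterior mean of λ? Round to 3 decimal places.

Posterior mean ≈ 2.383

The Poisson likelihood adds the total count to the shape and the number of exposure periods to the rate. Here ∑xᵢ = 7 and n = 3, so shape 4.2→11.2 and rate 1.7→4.7.
E[λ | data] = 11.2/4.7 = 2.383.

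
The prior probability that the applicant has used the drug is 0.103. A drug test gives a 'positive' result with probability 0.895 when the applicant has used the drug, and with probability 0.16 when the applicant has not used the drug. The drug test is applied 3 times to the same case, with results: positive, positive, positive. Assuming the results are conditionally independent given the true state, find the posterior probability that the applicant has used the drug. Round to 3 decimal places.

Posterior P(H) ≈ 0.953

With H the event that the applicant has used the drug, the joint likelihood of the observed sequence is P(data|H) = 0.895·0.895·0.895 = 0.71692 and P(data|¬H) = 0.16·0.16·0.16 = 0.0040960.
Bayes: P(H|data) = 0.103·0.71692 / (0.103·0.71692 + 0.897·0.0040960) = 0.073842/0.077517 = 0.9526.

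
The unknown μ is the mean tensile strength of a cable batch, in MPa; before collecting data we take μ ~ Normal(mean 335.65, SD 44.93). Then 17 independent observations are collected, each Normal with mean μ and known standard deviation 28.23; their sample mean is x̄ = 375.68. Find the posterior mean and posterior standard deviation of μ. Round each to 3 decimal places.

Posterior mean ≈ 374.772; posterior SD ≈ 6.769

With known σ, the Normal prior is conjugate. Weight on the data is w = (n/σ²)/(n/σ² + 1/τ₀²) = 0.0213318/(0.0213318+0.00049537) = 0.97731.
Posterior mean = w·x̄ + (1−w)·μ₀ = 0.97731·375.68 + 0.022695·335.65 = 374.772. Posterior variance = 1/(0.0213318+0.00049537) = 45.8145, so SD = 6.769.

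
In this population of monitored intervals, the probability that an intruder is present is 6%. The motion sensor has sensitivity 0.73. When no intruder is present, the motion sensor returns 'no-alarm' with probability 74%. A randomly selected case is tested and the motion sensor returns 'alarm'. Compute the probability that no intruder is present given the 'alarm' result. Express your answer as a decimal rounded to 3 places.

P(¬H | E) ≈ 0.848

Write H for 'an intruder is present'. Prior odds H:¬H = 0.06/0.94 = 0.063830. For the 'alarm' outcome, the likelihood ratio is 0.73/0.26 = 2.8077.
Posterior odds = 0.063830 × 2.8077 = 0.17921, so P(H|E) = 0.17921/(1+0.17921) = 0.152. Then P(¬H|E) = 1 − 0.152 = 0.848.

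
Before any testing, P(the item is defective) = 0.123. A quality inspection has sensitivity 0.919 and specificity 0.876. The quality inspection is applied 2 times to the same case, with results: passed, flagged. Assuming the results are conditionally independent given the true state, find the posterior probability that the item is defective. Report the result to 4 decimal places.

With H the event that the item is defective, the joint likelihood of the observed sequence is P(data|H) = 0.081·0.919 = 0.074439 and P(data|¬H) = 0.876·0.124 = 0.10862.
Bayes: P(H|data) = 0.123·0.074439 / (0.123·0.074439 + 0.877·0.10862) = 0.0091560/0.10442 = 0.0877.

Posterior P(H) ≈ 0.0877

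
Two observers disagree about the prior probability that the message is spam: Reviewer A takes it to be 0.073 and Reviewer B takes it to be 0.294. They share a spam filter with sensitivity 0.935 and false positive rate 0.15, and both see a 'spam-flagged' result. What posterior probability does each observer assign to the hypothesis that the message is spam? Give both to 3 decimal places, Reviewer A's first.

P('+'|H) = 0.935, P('+'|¬H) = 0.15.
Reviewer A: numerator 0.935·0.073 = 0.068255; evidence = 0.068255+0.15·0.927 = 0.20731; posterior = 0.329.
Reviewer B: numerator 0.935·0.294 = 0.27489; evidence = 0.27489+0.15·0.706 = 0.38079; posterior = 0.722.

Reviewer A: 0.329; Reviewer B: 0.722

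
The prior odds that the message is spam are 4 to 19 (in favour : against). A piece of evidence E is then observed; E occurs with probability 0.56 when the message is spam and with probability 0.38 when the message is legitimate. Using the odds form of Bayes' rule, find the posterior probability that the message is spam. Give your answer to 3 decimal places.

Prior odds = 4/19 = 0.21053. In log-odds, ln(0.21053) = -1.5581.
Add log likelihood ratio: ln(1.4737) = 0.38777.
Posterior log-odds = -1.1704, so posterior odds = exp(-1.1704) = 0.31025. Converting, P(H|E) = 0.31025/1.3102 = 0.237.

Posterior probability ≈ 0.237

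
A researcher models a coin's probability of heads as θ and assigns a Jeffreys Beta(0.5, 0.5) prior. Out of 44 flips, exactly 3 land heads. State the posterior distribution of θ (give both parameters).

Posterior: Beta(3.5, 41.5)

Observing 3 successes and 41 failures updates Beta(0.5, 0.5) by adding the success and failure counts to the two shape parameters: α = 0.5+3 = 3.5, β = 0.5+41 = 41.5.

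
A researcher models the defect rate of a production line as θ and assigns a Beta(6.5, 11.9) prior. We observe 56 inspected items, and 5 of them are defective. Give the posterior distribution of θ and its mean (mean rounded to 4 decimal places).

Observing 5 successes and 51 failures updates Beta(6.5, 11.9) by adding the success and failure counts to the two shape parameters: α = 6.5+5 = 11.5, β = 11.9+51 = 62.9.
E[θ | data] = 11.5/(11.5+62.9) = 0.1546.

Posterior: Beta(11.5, 62.9); mean ≈ 0.1546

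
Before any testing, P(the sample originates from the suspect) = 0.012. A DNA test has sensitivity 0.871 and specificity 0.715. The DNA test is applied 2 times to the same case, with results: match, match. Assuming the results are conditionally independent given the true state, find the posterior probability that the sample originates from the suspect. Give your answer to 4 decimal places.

Let H be the event that the sample originates from the suspect; start with P(H) = 0.012. P('match'|H) = 0.871, P('match'|¬H) = 0.285.
Update on result 1 ('match'): P(H) ← 0.871·0.0120 / (0.871·0.0120 + 0.285·0.9880) = 0.010452/0.29203 = 0.0358.
Update on result 2 ('match'): P(H) ← 0.871·0.0358 / (0.871·0.0358 + 0.285·0.9642) = 0.031174/0.30597 = 0.1019.

Posterior P(H) ≈ 0.1019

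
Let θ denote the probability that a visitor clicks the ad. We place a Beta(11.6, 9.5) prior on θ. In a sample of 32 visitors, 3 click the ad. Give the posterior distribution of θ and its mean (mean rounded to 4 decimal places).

Posterior: Beta(14.6, 38.5); mean ≈ 0.2750

Observing 3 successes and 29 failures updates Beta(11.6, 9.5) by adding the success and failure counts to the two shape parameters: α = 11.6+3 = 14.6, β = 9.5+29 = 38.5.
Posterior mean = α/(α+β) = 14.6/53.1 = 0.2750.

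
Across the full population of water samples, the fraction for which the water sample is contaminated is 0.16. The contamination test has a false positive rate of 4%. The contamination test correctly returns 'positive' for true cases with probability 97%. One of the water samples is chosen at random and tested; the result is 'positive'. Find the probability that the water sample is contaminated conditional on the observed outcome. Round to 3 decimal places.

P(H | E) ≈ 0.822

Let H be the event that the water sample is contaminated. P(H) = 0.16, so P(¬H) = 0.84. With E the 'positive' result, P(E|H) = 0.97 and P(E|¬H) = 0.04.
P(E) = 0.97·0.16 + 0.04·0.84 = 0.15520 + 0.033600 = 0.18880.
By Bayes' theorem, P(H|E) = 0.15520 / 0.18880 = 0.822.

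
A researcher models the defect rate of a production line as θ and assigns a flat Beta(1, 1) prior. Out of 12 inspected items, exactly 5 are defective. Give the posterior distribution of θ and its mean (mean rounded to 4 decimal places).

Posterior: Beta(6, 8); mean ≈ 0.4286

Observing 5 successes and 7 failures updates Beta(1, 1) by adding the success and failure counts to the two shape parameters: α = 1+5 = 6, β = 1+7 = 8.
E[θ | data] = 6/(6+8) = 0.4286.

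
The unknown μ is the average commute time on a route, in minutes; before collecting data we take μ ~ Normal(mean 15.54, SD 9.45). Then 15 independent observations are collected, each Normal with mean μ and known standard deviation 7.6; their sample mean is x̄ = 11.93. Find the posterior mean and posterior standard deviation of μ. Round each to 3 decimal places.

Prior precision 1/τ₀² = 1/9.45² = 0.0111979; data precision n/σ² = 15/7.6² = 0.259695.
Posterior precision = 0.0111979 + 0.259695 = 0.270893, giving posterior SD = 1/√0.270893 = 1.921.
Posterior mean = (0.0111979·15.54 + 0.259695·11.93) / 0.270893 = 12.079.

Posterior mean ≈ 12.079; posterior SD ≈ 1.921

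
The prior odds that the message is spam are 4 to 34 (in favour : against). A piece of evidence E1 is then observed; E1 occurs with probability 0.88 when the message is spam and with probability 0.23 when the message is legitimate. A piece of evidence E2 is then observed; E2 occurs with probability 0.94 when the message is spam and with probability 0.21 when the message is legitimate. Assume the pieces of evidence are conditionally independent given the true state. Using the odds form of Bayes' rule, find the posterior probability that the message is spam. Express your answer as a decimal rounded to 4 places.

Posterior probability ≈ 0.6683

Prior odds = 4/34 = 0.11765.
Likelihood ratio for E1 = 0.88/0.23 = 3.8261.
Likelihood ratio for E2 = 0.94/0.21 = 4.4762.
Posterior odds = prior odds × LR₁ × LR₂ = 2.0149.
Posterior probability = odds/(1+odds) = 2.0149/3.0149 = 0.6683.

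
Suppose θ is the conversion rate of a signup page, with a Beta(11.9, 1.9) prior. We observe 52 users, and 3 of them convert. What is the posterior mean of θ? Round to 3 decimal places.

Posterior mean ≈ 0.226

The binomial likelihood is conjugate to the Beta prior: with 3 successes and 49 failures, the posterior is Beta(11.9+3, 1.9+49) = Beta(14.9, 50.9).
Posterior mean = α/(α+β) = 14.9/65.8 = 0.226.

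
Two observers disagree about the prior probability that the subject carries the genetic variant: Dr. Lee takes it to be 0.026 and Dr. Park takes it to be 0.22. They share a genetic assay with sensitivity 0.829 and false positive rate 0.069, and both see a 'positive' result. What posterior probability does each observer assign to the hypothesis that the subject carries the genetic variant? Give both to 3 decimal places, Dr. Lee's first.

The likelihood ratio for a 'positive' result is 0.829/0.069 = 12.014.
Dr. Lee: prior odds 0.026/0.974 = 0.026694; posterior odds 0.32072; posterior probability 0.243.
Dr. Park: prior odds 0.22/0.78 = 0.28205; posterior odds 3.3887; posterior probability 0.772.

Dr. Lee: 0.243; Dr. Park: 0.772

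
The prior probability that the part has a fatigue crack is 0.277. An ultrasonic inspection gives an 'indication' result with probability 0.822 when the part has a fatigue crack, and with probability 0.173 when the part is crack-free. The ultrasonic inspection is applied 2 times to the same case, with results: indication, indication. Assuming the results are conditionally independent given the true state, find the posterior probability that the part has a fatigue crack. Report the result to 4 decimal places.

Let H be the event that the part has a fatigue crack; start with P(H) = 0.277. P('indication'|H) = 0.822, P('indication'|¬H) = 0.173.
Update on result 1 ('indication'): P(H) ← 0.822·0.2770 / (0.822·0.2770 + 0.173·0.7230) = 0.22769/0.35277 = 0.6454.
Update on result 2 ('indication'): P(H) ← 0.822·0.6454 / (0.822·0.6454 + 0.173·0.3546) = 0.53055/0.59189 = 0.8964.

Posterior P(H) ≈ 0.8964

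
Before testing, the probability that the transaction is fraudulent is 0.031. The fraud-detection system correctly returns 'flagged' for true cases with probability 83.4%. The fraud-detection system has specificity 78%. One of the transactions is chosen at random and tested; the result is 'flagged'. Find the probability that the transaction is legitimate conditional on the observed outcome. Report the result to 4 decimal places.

P(¬H | E) ≈ 0.8918

Let H be the event that the transaction is fraudulent. P(H) = 0.031, so P(¬H) = 0.969. With E the 'flagged' result, P(E|H) = 0.834 and P(E|¬H) = 0.22.
P(E) = 0.834·0.031 + 0.22·0.969 = 0.025854 + 0.21318 = 0.23903.
By Bayes' theorem, P(H|E) = 0.025854 / 0.23903 = 0.1082. Hence P(¬H|E) = 1 − 0.1082 = 0.8918.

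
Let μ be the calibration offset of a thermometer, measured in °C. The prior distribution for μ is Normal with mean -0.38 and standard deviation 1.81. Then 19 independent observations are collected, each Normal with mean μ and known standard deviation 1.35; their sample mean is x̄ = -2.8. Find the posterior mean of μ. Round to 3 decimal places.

Posterior mean ≈ -2.731

With known σ, the Normal prior is conjugate. Weight on the data is w = (n/σ²)/(n/σ² + 1/τ₀²) = 10.4252/(10.4252+0.305241) = 0.97155.
Posterior mean = w·x̄ + (1−w)·μ₀ = 0.97155·-2.8 + 0.028446·-0.38 = -2.731.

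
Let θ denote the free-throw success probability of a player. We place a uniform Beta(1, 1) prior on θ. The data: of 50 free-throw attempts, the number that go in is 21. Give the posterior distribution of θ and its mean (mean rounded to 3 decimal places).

The binomial likelihood is conjugate to the Beta prior: with 21 successes and 29 failures, the posterior is Beta(1+21, 1+29) = Beta(22, 30).
E[θ | data] = 22/(22+30) = 0.423.

Posterior: Beta(22, 30); mean ≈ 0.423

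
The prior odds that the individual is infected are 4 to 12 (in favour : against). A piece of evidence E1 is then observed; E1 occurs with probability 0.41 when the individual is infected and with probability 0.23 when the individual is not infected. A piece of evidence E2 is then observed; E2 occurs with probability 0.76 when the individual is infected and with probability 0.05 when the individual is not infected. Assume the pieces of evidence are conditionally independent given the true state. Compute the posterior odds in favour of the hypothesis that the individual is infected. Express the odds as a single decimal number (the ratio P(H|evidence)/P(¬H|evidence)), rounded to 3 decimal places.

Posterior odds ≈ 9.032

Prior odds = 4/12 = 0.33333.
Likelihood ratio for E1 = 0.41/0.23 = 1.7826.
Likelihood ratio for E2 = 0.76/0.05 = 15.200.
Posterior odds = prior odds × LR₁ × LR₂ = 9.0319.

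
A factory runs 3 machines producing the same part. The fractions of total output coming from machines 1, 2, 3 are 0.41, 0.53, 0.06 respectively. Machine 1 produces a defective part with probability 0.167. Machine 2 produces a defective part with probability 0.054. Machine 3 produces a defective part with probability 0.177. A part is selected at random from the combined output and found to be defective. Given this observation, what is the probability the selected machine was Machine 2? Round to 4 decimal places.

Posterior probability ≈ 0.2657

Tabulate prior·likelihood by source: [1] prior 0.41, lik 0.167, product 0.06847; [2] prior 0.53, lik 0.054, product 0.02862; [3] prior 0.06, lik 0.177, product 0.01062.
Normalizing constant = 0.10771; the posterior for Machine 2 is its product over the sum, 0.02862/0.10771 = 0.2657.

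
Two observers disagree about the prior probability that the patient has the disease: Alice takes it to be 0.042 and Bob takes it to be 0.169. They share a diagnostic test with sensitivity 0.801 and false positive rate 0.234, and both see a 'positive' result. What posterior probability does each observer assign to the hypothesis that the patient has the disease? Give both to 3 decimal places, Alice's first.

The likelihood ratio for a 'positive' result is 0.801/0.234 = 3.4231.
Alice: prior odds 0.042/0.958 = 0.043841; posterior odds 0.15007; posterior probability 0.130.
Bob: prior odds 0.169/0.831 = 0.20337; posterior odds 0.69615; posterior probability 0.410.

Alice: 0.130; Bob: 0.410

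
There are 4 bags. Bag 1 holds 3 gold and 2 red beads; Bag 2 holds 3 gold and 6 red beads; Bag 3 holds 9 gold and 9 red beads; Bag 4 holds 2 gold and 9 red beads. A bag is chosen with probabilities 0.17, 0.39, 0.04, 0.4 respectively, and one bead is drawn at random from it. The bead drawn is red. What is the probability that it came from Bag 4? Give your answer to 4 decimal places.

Posterior probability ≈ 0.4847

P(red|Bag 1) = 0.4; P(red|Bag 2) = 0.6667; P(red|Bag 3) = 0.5; P(red|Bag 4) = 0.8182.
Prior × likelihood for each source: 0.17·0.4=0.06800, 0.39·0.6667=0.2600, 0.04·0.5=0.02000, 0.4·0.8182=0.3273. Summing gives P(red) = 0.67527.
P(Bag 4 | red) = 0.3273 / 0.67527 = 0.4847.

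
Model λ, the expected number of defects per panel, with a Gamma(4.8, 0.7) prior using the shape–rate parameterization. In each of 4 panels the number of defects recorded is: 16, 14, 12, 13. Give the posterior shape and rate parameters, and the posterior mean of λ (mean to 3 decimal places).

Total count ∑xᵢ = 55 over n = 4 panels.
Gamma is conjugate to the Poisson likelihood: posterior is Gamma(shape = 4.8+55 = 59.8, rate = 0.7+4 = 4.7).
Posterior mean = shape/rate = 59.8/4.7 = 12.723.

Posterior: Gamma(shape=59.8, rate=4.7); mean ≈ 12.723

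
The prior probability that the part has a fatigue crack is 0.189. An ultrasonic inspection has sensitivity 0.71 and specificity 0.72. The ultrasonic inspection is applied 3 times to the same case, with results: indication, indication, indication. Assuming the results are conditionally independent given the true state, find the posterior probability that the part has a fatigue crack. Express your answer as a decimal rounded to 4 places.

With H the event that the part has a fatigue crack, the joint likelihood of the observed sequence is P(data|H) = 0.71·0.71·0.71 = 0.35791 and P(data|¬H) = 0.28·0.28·0.28 = 0.021952.
Bayes: P(H|data) = 0.189·0.35791 / (0.189·0.35791 + 0.811·0.021952) = 0.067645/0.085448 = 0.7917.

Posterior P(H) ≈ 0.7917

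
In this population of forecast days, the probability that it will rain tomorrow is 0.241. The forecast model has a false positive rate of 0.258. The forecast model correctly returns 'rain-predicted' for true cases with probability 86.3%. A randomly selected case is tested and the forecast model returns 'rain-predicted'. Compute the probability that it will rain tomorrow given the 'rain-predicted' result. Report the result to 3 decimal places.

P(H | E) ≈ 0.515

Let H be the event that it will rain tomorrow. P(H) = 0.241, so P(¬H) = 0.759. With E the 'rain-predicted' result, P(E|H) = 0.863 and P(E|¬H) = 0.258.
P(E) = 0.863·0.241 + 0.258·0.759 = 0.20798 + 0.19582 = 0.40380.
By Bayes' theorem, P(H|E) = 0.20798 / 0.40380 = 0.515.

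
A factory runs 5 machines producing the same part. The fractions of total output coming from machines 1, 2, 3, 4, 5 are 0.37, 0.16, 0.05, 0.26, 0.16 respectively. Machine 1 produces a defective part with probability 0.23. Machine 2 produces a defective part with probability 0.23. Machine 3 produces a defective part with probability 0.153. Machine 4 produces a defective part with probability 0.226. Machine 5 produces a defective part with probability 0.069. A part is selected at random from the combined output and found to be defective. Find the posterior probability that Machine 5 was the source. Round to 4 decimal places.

Posterior probability ≈ 0.0554

P(defective|M1) = 0.23; P(defective|M2) = 0.23; P(defective|M3) = 0.153; P(defective|M4) = 0.226; P(defective|M5) = 0.069.
Prior × likelihood for each source: 0.37·0.23=0.08510, 0.16·0.23=0.03680, 0.05·0.153=0.007650, 0.26·0.226=0.05876, 0.16·0.069=0.01104. Summing gives P(defective) = 0.19935.
P(Machine 5 | defective) = 0.01104 / 0.19935 = 0.0554.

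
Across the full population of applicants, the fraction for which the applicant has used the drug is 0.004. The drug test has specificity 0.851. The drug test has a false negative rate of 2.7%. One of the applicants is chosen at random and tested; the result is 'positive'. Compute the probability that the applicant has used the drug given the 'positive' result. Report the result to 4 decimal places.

P(H | E) ≈ 0.0256

Let H be the event that the applicant has used the drug. P(H) = 0.004, so P(¬H) = 0.996. With E the 'positive' result, P(E|H) = 0.973 and P(E|¬H) = 0.149.
P(E) = 0.973·0.004 + 0.149·0.996 = 0.0038920 + 0.14840 = 0.15230.
By Bayes' theorem, P(H|E) = 0.0038920 / 0.15230 = 0.0256.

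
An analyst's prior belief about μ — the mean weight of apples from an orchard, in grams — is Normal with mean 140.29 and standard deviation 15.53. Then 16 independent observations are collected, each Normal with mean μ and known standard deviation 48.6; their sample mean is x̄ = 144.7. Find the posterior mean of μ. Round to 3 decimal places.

Prior precision 1/τ₀² = 1/15.53² = 0.00414627; data precision n/σ² = 16/48.6² = 0.00677404.
Posterior precision = 0.00414627 + 0.00677404 = 0.0109203.
Posterior mean = (0.00414627·140.29 + 0.00677404·144.7) / 0.0109203 = 143.026.

Posterior mean ≈ 143.026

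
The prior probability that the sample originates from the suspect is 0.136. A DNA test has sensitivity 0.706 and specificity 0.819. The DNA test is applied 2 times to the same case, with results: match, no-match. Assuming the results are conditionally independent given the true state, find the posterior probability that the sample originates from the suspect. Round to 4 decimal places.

Posterior P(H) ≈ 0.1806

Let H be the event that the sample originates from the suspect; start with P(H) = 0.136. P('match'|H) = 0.706, P('match'|¬H) = 0.181.
Update on result 1 ('match'): P(H) ← 0.706·0.1360 / (0.706·0.1360 + 0.181·0.8640) = 0.096016/0.25240 = 0.3804.
Update on result 2 ('no-match'): P(H) ← 0.294·0.3804 / (0.294·0.3804 + 0.819·0.6196) = 0.11184/0.61928 = 0.1806.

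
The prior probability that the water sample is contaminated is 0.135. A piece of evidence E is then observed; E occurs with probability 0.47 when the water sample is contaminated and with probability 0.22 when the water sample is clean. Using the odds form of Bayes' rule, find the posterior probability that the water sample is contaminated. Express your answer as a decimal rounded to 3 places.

Prior odds = 0.135/(1−0.135) = 0.15607. In log-odds, ln(0.15607) = -1.8575.
Add log likelihood ratio: ln(2.1364) = 0.75911.
Posterior log-odds = -1.0983, so posterior odds = exp(-1.0983) = 0.33342. Converting, P(H|E) = 0.33342/1.3334 = 0.250.

Posterior probability ≈ 0.250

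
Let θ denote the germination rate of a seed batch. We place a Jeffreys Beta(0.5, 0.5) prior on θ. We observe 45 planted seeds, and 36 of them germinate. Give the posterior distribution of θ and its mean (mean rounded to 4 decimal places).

Observing 36 successes and 9 failures updates Beta(0.5, 0.5) by adding the success and failure counts to the two shape parameters: α = 0.5+36 = 36.5, β = 0.5+9 = 9.5.
Posterior mean = α/(α+β) = 36.5/46 = 0.7935.

Posterior: Beta(36.5, 9.5); mean ≈ 0.7935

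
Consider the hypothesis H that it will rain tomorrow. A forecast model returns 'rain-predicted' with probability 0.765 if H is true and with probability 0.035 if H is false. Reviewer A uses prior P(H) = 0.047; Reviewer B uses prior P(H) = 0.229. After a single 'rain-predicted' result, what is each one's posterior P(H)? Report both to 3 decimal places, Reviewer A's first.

Reviewer A: 0.519; Reviewer B: 0.867

P('+'|H) = 0.765, P('+'|¬H) = 0.035.
Reviewer A: numerator 0.765·0.047 = 0.035955; evidence = 0.035955+0.035·0.953 = 0.069310; posterior = 0.519.
Reviewer B: numerator 0.765·0.229 = 0.17519; evidence = 0.17519+0.035·0.771 = 0.20217; posterior = 0.867.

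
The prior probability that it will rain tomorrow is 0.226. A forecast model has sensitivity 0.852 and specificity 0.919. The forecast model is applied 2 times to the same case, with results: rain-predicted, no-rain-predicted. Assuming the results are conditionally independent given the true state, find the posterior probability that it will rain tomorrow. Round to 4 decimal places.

With H the event that it will rain tomorrow, the joint likelihood of the observed sequence is P(data|H) = 0.852·0.148 = 0.12610 and P(data|¬H) = 0.081·0.919 = 0.074439.
Bayes: P(H|data) = 0.226·0.12610 / (0.226·0.12610 + 0.774·0.074439) = 0.028498/0.086113 = 0.3309.

Posterior P(H) ≈ 0.3309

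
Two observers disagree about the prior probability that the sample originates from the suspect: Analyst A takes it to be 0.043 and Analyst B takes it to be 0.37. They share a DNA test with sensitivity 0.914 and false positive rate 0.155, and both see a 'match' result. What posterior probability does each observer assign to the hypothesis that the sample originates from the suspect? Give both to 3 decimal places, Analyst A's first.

Analyst A: 0.209; Analyst B: 0.776

P('+'|H) = 0.914, P('+'|¬H) = 0.155.
Analyst A: numerator 0.914·0.043 = 0.039302; evidence = 0.039302+0.155·0.957 = 0.18764; posterior = 0.209.
Analyst B: numerator 0.914·0.37 = 0.33818; evidence = 0.33818+0.155·0.63 = 0.43583; posterior = 0.776.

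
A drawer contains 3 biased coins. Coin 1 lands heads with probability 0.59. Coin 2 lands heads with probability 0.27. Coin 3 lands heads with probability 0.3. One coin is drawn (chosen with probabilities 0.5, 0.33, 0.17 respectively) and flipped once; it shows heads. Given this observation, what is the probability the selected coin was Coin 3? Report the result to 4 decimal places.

Posterior probability ≈ 0.1172

P(heads|C1) = 0.59; P(heads|C2) = 0.27; P(heads|C3) = 0.3.
Prior × likelihood for each source: 0.5·0.59=0.2950, 0.33·0.27=0.08910, 0.17·0.3=0.05100. Summing gives P(heads) = 0.43510.
P(Coin 3 | heads) = 0.05100 / 0.43510 = 0.1172.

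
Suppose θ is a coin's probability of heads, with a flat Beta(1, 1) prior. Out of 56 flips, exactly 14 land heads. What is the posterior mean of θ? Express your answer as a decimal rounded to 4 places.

Posterior mean ≈ 0.2586

The binomial likelihood is conjugate to the Beta prior: with 14 successes and 42 failures, the posterior is Beta(1+14, 1+42) = Beta(15, 43).
Posterior mean = α/(α+β) = 15/58 = 0.2586.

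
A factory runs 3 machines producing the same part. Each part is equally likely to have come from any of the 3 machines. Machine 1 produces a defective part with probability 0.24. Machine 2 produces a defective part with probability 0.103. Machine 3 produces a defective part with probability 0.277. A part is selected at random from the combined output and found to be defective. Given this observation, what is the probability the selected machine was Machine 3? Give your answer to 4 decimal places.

P(defective|M1) = 0.24; P(defective|M2) = 0.103; P(defective|M3) = 0.277.
Prior × likelihood for each source: 0.333333·0.24=0.08000, 0.333333·0.103=0.03433, 0.333333·0.277=0.09233. Summing gives P(defective) = 0.20667.
P(Machine 3 | defective) = 0.09233 / 0.20667 = 0.4468.

Posterior probability ≈ 0.4468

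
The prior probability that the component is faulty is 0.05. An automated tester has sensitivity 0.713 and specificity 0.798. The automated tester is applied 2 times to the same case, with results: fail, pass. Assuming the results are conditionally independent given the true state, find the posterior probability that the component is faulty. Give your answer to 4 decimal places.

Posterior P(H) ≈ 0.0626

With H the event that the component is faulty, the joint likelihood of the observed sequence is P(data|H) = 0.713·0.287 = 0.20463 and P(data|¬H) = 0.202·0.798 = 0.16120.
Bayes: P(H|data) = 0.05·0.20463 / (0.05·0.20463 + 0.95·0.16120) = 0.010232/0.16337 = 0.0626.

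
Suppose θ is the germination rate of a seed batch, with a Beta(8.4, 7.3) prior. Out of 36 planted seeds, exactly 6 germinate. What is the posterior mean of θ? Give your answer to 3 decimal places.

The binomial likelihood is conjugate to the Beta prior: with 6 successes and 30 failures, the posterior is Beta(8.4+6, 7.3+30) = Beta(14.4, 37.3).
E[θ | data] = 14.4/(14.4+37.3) = 0.279.

Posterior mean ≈ 0.279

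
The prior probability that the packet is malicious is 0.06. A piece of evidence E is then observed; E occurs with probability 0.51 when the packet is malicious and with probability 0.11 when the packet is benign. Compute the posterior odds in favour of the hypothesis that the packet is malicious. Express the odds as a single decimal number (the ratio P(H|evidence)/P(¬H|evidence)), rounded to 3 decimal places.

Prior odds = 0.06/(1−0.06) = 0.063830. In log-odds, ln(0.063830) = -2.7515.
Add log likelihood ratio: ln(4.6364) = 1.5339.
Posterior log-odds = -1.2176, so posterior odds = exp(-1.2176) = 0.29594.

Posterior odds ≈ 0.296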